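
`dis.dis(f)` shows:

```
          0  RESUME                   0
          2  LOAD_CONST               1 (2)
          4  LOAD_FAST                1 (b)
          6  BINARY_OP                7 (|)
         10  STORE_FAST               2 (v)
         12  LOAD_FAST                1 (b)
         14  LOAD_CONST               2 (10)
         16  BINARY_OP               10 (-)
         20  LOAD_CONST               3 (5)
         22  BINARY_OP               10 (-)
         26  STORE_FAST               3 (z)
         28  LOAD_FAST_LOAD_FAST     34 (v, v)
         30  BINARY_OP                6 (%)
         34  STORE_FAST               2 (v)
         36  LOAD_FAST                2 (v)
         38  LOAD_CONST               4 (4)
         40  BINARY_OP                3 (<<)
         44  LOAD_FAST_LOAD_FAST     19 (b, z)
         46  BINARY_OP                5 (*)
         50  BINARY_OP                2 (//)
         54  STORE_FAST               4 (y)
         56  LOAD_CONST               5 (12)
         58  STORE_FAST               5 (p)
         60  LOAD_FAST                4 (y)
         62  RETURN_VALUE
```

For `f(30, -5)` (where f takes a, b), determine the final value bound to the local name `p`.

12

LOAD_CONST → push 2. Stack: [2]
LOAD_FAST b → push -5. Stack: [2, -5]
BINARY_OP | → 2 | -5 = -5. Stack: [-5]
STORE_FAST v → v=-5. Stack: []
LOAD_FAST b → push -5. Stack: [-5]
LOAD_CONST → push 10. Stack: [-5, 10]
BINARY_OP - → -5 - 10 = -15. Stack: [-15]
LOAD_CONST → push 5. Stack: [-15, 5]
BINARY_OP - → -15 - 5 = -20. Stack: [-20]
STORE_FAST z → z=-20. Stack: []
LOAD_FAST_LOAD_FAST v,v → push -5,-5. Stack: [-5, -5]
BINARY_OP % → -5 % -5 = 0. Stack: [0]
STORE_FAST v → v=0. Stack: []
LOAD_FAST v → push 0. Stack: [0]
LOAD_CONST → push 4. Stack: [0, 4]
BINARY_OP << → 0 << 4 = 0. Stack: [0]
LOAD_FAST_LOAD_FAST b,z → push -5,-20. Stack: [0, -5, -20]
BINARY_OP * → -5 * -20 = 100. Stack: [0, 100]
BINARY_OP // → 0 // 100 = 0. Stack: [0]
STORE_FAST y → y=0. Stack: []
LOAD_CONST → push 12. Stack: [12]
STORE_FAST p → p=12. Stack: []
LOAD_FAST y → push 0. Stack: [0]
RETURN_VALUE → return 0.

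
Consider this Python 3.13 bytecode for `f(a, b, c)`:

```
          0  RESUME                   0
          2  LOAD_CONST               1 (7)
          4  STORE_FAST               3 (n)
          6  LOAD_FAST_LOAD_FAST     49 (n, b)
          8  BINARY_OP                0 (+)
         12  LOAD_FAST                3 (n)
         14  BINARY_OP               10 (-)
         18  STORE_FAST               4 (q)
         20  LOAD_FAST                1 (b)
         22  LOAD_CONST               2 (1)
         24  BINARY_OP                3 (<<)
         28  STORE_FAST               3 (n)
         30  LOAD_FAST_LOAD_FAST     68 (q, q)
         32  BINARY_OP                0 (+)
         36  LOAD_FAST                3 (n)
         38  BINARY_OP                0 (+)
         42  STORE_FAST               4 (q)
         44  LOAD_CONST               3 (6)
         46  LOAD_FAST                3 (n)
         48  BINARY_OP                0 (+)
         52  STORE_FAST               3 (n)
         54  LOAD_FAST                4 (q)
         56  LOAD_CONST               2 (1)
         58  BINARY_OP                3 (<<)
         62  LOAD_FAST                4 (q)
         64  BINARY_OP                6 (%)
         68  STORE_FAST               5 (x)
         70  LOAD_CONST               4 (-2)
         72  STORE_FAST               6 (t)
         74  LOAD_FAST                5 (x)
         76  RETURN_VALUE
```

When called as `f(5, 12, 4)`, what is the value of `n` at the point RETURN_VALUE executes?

LOAD_CONST → push 7. Stack: [7]
STORE_FAST n → n=7. Stack: []
LOAD_FAST_LOAD_FAST n,b → push 7,12. Stack: [7, 12]
BINARY_OP + → 7 + 12 = 19. Stack: [19]
LOAD_FAST n → push 7. Stack: [19, 7]
BINARY_OP - → 19 - 7 = 12. Stack: [12]
STORE_FAST q → q=12. Stack: []
LOAD_FAST b → push 12. Stack: [12]
LOAD_CONST → push 1. Stack: [12, 1]
BINARY_OP << → 12 << 1 = 24. Stack: [24]
STORE_FAST n → n=24. Stack: []
LOAD_FAST_LOAD_FAST q,q → push 12,12. Stack: [12, 12]
BINARY_OP + → 12 + 12 = 24. Stack: [24]
LOAD_FAST n → push 24. Stack: [24, 24]
BINARY_OP + → 24 + 24 = 48. Stack: [48]
STORE_FAST q → q=48. Stack: []
LOAD_CONST → push 6. Stack: [6]
LOAD_FAST n → push 24. Stack: [6, 24]
BINARY_OP + → 6 + 24 = 30. Stack: [30]
STORE_FAST n → n=30. Stack: []
LOAD_FAST q → push 48. Stack: [48]
LOAD_CONST → push 1. Stack: [48, 1]
BINARY_OP << → 48 << 1 = 96. Stack: [96]
LOAD_FAST q → push 48. Stack: [96, 48]
BINARY_OP % → 96 % 48 = 0. Stack: [0]
STORE_FAST x → x=0. Stack: []
LOAD_CONST → push -2. Stack: [-2]
STORE_FAST t → t=-2. Stack: []
LOAD_FAST x → push 0. Stack: [0]
RETURN_VALUE → return 0.

30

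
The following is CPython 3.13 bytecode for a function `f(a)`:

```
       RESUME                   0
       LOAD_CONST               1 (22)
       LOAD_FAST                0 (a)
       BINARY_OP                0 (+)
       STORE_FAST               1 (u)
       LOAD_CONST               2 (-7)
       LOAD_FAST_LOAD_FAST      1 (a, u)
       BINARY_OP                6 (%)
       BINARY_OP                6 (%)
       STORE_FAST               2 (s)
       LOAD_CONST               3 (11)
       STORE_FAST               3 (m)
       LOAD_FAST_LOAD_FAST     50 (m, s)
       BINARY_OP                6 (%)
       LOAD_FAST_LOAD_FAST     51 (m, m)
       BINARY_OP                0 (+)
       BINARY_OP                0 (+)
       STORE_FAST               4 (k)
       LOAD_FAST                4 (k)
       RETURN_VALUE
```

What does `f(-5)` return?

LOAD_CONST → push 22. Stack: [22]
LOAD_FAST a → push -5. Stack: [22, -5]
BINARY_OP + → 22 + -5 = 17. Stack: [17]
STORE_FAST u → u=17. Stack: []
LOAD_CONST → push -7. Stack: [-7]
LOAD_FAST_LOAD_FAST a,u → push -5,17. Stack: [-7, -5, 17]
BINARY_OP % → -5 % 17 = 12. Stack: [-7, 12]
BINARY_OP % → -7 % 12 = 5. Stack: [5]
STORE_FAST s → s=5. Stack: []
LOAD_CONST → push 11. Stack: [11]
STORE_FAST m → m=11. Stack: []
LOAD_FAST_LOAD_FAST m,s → push 11,5. Stack: [11, 5]
BINARY_OP % → 11 % 5 = 1. Stack: [1]
LOAD_FAST_LOAD_FAST m,m → push 11,11. Stack: [1, 11, 11]
BINARY_OP + → 11 + 11 = 22. Stack: [1, 22]
BINARY_OP + → 1 + 22 = 23. Stack: [23]
STORE_FAST k → k=23. Stack: []
LOAD_FAST k → push 23. Stack: [23]
RETURN_VALUE → return 23.

23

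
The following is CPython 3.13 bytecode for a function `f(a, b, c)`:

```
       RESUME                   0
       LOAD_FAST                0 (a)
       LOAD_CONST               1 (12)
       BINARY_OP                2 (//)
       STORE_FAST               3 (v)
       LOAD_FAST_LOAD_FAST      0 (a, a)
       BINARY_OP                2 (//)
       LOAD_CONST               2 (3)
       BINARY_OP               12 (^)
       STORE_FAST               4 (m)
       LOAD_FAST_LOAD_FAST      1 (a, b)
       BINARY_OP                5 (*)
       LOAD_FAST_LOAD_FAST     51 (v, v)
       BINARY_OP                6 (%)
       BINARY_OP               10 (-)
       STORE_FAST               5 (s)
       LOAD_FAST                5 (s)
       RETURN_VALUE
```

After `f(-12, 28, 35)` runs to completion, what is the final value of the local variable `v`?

LOAD_FAST a → push -12. Stack: [-12]
LOAD_CONST → push 12. Stack: [-12, 12]
BINARY_OP // → -12 // 12 = -1. Stack: [-1]
STORE_FAST v → v=-1. Stack: []
LOAD_FAST_LOAD_FAST a,a → push -12,-12. Stack: [-12, -12]
BINARY_OP // → -12 // -12 = 1. Stack: [1]
LOAD_CONST → push 3. Stack: [1, 3]
BINARY_OP ^ → 1 ^ 3 = 2. Stack: [2]
STORE_FAST m → m=2. Stack: []
LOAD_FAST_LOAD_FAST a,b → push -12,28. Stack: [-12, 28]
BINARY_OP * → -12 * 28 = -336. Stack: [-336]
LOAD_FAST_LOAD_FAST v,v → push -1,-1. Stack: [-336, -1, -1]
BINARY_OP % → -1 % -1 = 0. Stack: [-336, 0]
BINARY_OP - → -336 - 0 = -336. Stack: [-336]
STORE_FAST s → s=-336. Stack: []
LOAD_FAST s → push -336. Stack: [-336]
RETURN_VALUE → return -336.

-1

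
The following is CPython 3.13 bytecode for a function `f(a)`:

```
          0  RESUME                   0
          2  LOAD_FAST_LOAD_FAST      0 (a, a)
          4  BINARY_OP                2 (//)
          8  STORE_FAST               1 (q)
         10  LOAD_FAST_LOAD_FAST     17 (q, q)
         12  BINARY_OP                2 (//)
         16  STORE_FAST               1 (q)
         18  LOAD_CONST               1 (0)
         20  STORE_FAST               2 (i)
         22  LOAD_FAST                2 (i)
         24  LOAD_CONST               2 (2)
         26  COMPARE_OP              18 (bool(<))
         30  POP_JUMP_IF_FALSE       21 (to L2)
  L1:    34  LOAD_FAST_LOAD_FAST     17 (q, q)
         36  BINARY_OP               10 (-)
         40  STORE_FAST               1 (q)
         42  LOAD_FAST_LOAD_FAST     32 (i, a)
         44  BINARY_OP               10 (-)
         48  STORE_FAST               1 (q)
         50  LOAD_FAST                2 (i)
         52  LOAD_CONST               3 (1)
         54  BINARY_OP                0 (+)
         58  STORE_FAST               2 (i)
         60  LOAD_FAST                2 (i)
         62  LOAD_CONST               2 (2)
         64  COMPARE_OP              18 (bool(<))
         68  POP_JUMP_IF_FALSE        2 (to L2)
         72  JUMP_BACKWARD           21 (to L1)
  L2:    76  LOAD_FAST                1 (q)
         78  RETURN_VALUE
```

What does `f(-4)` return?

LOAD_FAST_LOAD_FAST a,a → push -4,-4. Stack: [-4, -4]
BINARY_OP // → -4 // -4 = 1. Stack: [1]
STORE_FAST q → q=1. Stack: []
LOAD_FAST_LOAD_FAST q,q → push 1,1. Stack: [1, 1]
BINARY_OP // → 1 // 1 = 1. Stack: [1]
STORE_FAST q → q=1. Stack: []
LOAD_CONST → push 0. Stack: [0]
STORE_FAST i → i=0. Stack: []
LOAD_FAST i → push 0. Stack: [0]
LOAD_CONST → push 2. Stack: [0, 2]
COMPARE_OP bool(<) → 0 vs 2 = True. Stack: [True]
POP_JUMP_IF_FALSE → pop True; no jump. Stack: []
LOAD_FAST_LOAD_FAST q,q → push 1,1. Stack: [1, 1]
BINARY_OP - → 1 - 1 = 0. Stack: [0]
STORE_FAST q → q=0. Stack: []
LOAD_FAST_LOAD_FAST i,a → push 0,-4. Stack: [0, -4]
BINARY_OP - → 0 - -4 = 4. Stack: [4]
STORE_FAST q → q=4. Stack: []
LOAD_FAST i → push 0. Stack: [0]
LOAD_CONST → push 1. Stack: [0, 1]
BINARY_OP + → 0 + 1 = 1. Stack: [1]
STORE_FAST i → i=1. Stack: []
LOAD_FAST i → push 1. Stack: [1]
LOAD_CONST → push 2. Stack: [1, 2]
COMPARE_OP bool(<) → 1 vs 2 = True. Stack: [True]
POP_JUMP_IF_FALSE → pop True; no jump. Stack: []
LOAD_FAST_LOAD_FAST q,q → push 4,4. Stack: [4, 4]
BINARY_OP - → 4 - 4 = 0. Stack: [0]
STORE_FAST q → q=0. Stack: []
LOAD_FAST_LOAD_FAST i,a → push 1,-4. Stack: [1, -4]
BINARY_OP - → 1 - -4 = 5. Stack: [5]
STORE_FAST q → q=5. Stack: []
LOAD_FAST i → push 1. Stack: [1]
LOAD_CONST → push 1. Stack: [1, 1]
BINARY_OP + → 1 + 1 = 2. Stack: [2]
STORE_FAST i → i=2. Stack: []
LOAD_FAST i → push 2. Stack: [2]
LOAD_CONST → push 2. Stack: [2, 2]
COMPARE_OP bool(<) → 2 vs 2 = False. Stack: [False]
POP_JUMP_IF_FALSE → pop False; jump. Stack: []
LOAD_FAST q → push 5. Stack: [5]
RETURN_VALUE → return 5.

5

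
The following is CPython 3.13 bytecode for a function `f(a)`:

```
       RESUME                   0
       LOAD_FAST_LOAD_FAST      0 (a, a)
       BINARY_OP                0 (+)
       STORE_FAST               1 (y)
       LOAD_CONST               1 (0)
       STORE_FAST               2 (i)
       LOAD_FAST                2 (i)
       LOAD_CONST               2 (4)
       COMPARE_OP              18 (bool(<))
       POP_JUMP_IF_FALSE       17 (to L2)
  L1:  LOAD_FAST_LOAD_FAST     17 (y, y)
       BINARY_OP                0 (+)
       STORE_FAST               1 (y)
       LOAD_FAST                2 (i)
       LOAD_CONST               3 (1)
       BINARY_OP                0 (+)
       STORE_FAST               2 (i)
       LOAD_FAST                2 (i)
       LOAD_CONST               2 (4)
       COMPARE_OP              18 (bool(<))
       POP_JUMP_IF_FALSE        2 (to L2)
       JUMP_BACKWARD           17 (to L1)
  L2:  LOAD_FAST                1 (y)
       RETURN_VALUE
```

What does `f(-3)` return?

-96

LOAD_FAST_LOAD_FAST a,a → push -3,-3. Stack: [-3, -3]
BINARY_OP + → -3 + -3 = -6. Stack: [-6]
STORE_FAST y → y=-6. Stack: []
LOAD_CONST → push 0. Stack: [0]
STORE_FAST i → i=0. Stack: []
LOAD_FAST i → push 0. Stack: [0]
LOAD_CONST → push 4. Stack: [0, 4]
COMPARE_OP bool(<) → 0 vs 4 = True. Stack: [True]
POP_JUMP_IF_FALSE → pop True; no jump. Stack: []
LOAD_FAST_LOAD_FAST y,y → push -6,-6. Stack: [-6, -6]
BINARY_OP + → -6 + -6 = -12. Stack: [-12]
STORE_FAST y → y=-12. Stack: []
LOAD_FAST i → push 0. Stack: [0]
LOAD_CONST → push 1. Stack: [0, 1]
BINARY_OP + → 0 + 1 = 1. Stack: [1]
STORE_FAST i → i=1. Stack: []
LOAD_FAST i → push 1. Stack: [1]
LOAD_CONST → push 4. Stack: [1, 4]
COMPARE_OP bool(<) → 1 vs 4 = True. Stack: [True]
POP_JUMP_IF_FALSE → pop True; no jump. Stack: []
LOAD_FAST_LOAD_FAST y,y → push -12,-12. Stack: [-12, -12]
BINARY_OP + → -12 + -12 = -24. Stack: [-24]
STORE_FAST y → y=-24. Stack: []
LOAD_FAST i → push 1. Stack: [1]
LOAD_CONST → push 1. Stack: [1, 1]
BINARY_OP + → 1 + 1 = 2. Stack: [2]
STORE_FAST i → i=2. Stack: []
LOAD_FAST i → push 2. Stack: [2]
LOAD_CONST → push 4. Stack: [2, 4]
COMPARE_OP bool(<) → 2 vs 4 = True. Stack: [True]
POP_JUMP_IF_FALSE → pop True; no jump. Stack: []
LOAD_FAST_LOAD_FAST y,y → push -24,-24. Stack: [-24, -24]
BINARY_OP + → -24 + -24 = -48. Stack: [-48]
STORE_FAST y → y=-48. Stack: []
LOAD_FAST i → push 2. Stack: [2]
LOAD_CONST → push 1. Stack: [2, 1]
BINARY_OP + → 2 + 1 = 3. Stack: [3]
STORE_FAST i → i=3. Stack: []
LOAD_FAST i → push 3. Stack: [3]
LOAD_CONST → push 4. Stack: [3, 4]
COMPARE_OP bool(<) → 3 vs 4 = True. Stack: [True]
POP_JUMP_IF_FALSE → pop True; no jump. Stack: []
LOAD_FAST_LOAD_FAST y,y → push -48,-48. Stack: [-48, -48]
BINARY_OP + → -48 + -48 = -96. Stack: [-96]
STORE_FAST y → y=-96. Stack: []
LOAD_FAST i → push 3. Stack: [3]
LOAD_CONST → push 1. Stack: [3, 1]
BINARY_OP + → 3 + 1 = 4. Stack: [4]
STORE_FAST i → i=4. Stack: []
LOAD_FAST i → push 4. Stack: [4]
LOAD_CONST → push 4. Stack: [4, 4]
COMPARE_OP bool(<) → 4 vs 4 = False. Stack: [False]
POP_JUMP_IF_FALSE → pop False; jump. Stack: []
LOAD_FAST y → push -96. Stack: [-96]
RETURN_VALUE → return -96.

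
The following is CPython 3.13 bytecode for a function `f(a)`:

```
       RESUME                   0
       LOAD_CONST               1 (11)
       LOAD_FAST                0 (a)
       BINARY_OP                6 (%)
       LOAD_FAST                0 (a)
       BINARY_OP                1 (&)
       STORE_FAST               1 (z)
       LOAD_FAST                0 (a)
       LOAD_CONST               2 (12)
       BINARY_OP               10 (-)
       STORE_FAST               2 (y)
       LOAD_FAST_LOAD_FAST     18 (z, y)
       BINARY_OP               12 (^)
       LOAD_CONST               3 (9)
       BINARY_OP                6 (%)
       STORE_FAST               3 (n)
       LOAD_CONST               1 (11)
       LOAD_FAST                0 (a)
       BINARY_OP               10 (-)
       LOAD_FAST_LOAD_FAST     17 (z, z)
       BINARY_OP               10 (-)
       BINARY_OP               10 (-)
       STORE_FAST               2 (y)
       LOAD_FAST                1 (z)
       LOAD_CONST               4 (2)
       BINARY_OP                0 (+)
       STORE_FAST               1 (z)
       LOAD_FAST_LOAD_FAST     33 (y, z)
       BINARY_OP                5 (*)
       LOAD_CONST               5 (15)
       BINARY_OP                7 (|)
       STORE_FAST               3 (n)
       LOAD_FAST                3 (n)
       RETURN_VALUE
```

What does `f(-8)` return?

-113

LOAD_CONST → push 11. Stack: [11]
LOAD_FAST a → push -8. Stack: [11, -8]
BINARY_OP % → 11 % -8 = -5. Stack: [-5]
LOAD_FAST a → push -8. Stack: [-5, -8]
BINARY_OP & → -5 & -8 = -8. Stack: [-8]
STORE_FAST z → z=-8. Stack: []
LOAD_FAST a → push -8. Stack: [-8]
LOAD_CONST → push 12. Stack: [-8, 12]
BINARY_OP - → -8 - 12 = -20. Stack: [-20]
STORE_FAST y → y=-20. Stack: []
LOAD_FAST_LOAD_FAST z,y → push -8,-20. Stack: [-8, -20]
BINARY_OP ^ → -8 ^ -20 = 20. Stack: [20]
LOAD_CONST → push 9. Stack: [20, 9]
BINARY_OP % → 20 % 9 = 2. Stack: [2]
STORE_FAST n → n=2. Stack: []
LOAD_CONST → push 11. Stack: [11]
LOAD_FAST a → push -8. Stack: [11, -8]
BINARY_OP - → 11 - -8 = 19. Stack: [19]
LOAD_FAST_LOAD_FAST z,z → push -8,-8. Stack: [19, -8, -8]
BINARY_OP - → -8 - -8 = 0. Stack: [19, 0]
BINARY_OP - → 19 - 0 = 19. Stack: [19]
STORE_FAST y → y=19. Stack: []
LOAD_FAST z → push -8. Stack: [-8]
LOAD_CONST → push 2. Stack: [-8, 2]
BINARY_OP + → -8 + 2 = -6. Stack: [-6]
STORE_FAST z → z=-6. Stack: []
LOAD_FAST_LOAD_FAST y,z → push 19,-6. Stack: [19, -6]
BINARY_OP * → 19 * -6 = -114. Stack: [-114]
LOAD_CONST → push 15. Stack: [-114, 15]
BINARY_OP | → -114 | 15 = -113. Stack: [-113]
STORE_FAST n → n=-113. Stack: []
LOAD_FAST n → push -113. Stack: [-113]
RETURN_VALUE → return -113.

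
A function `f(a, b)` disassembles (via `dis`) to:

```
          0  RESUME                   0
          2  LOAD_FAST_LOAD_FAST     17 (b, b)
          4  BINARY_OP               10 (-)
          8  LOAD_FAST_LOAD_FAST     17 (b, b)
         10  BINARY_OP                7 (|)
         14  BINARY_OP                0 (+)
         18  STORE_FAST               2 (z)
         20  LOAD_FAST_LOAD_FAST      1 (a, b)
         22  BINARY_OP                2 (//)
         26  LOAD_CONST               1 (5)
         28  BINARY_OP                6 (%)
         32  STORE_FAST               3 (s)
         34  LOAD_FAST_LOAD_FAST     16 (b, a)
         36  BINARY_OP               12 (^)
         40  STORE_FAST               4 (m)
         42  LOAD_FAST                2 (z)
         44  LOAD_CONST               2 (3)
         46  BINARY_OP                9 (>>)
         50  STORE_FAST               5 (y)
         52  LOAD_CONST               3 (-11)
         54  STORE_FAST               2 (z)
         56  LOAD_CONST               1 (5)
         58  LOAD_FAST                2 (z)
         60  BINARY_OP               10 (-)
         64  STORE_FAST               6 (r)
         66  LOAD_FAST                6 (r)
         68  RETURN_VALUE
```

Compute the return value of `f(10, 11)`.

16

LOAD_FAST_LOAD_FAST b,b → push 11,11. Stack: [11, 11]
BINARY_OP - → 11 - 11 = 0. Stack: [0]
LOAD_FAST_LOAD_FAST b,b → push 11,11. Stack: [0, 11, 11]
BINARY_OP | → 11 | 11 = 11. Stack: [0, 11]
BINARY_OP + → 0 + 11 = 11. Stack: [11]
STORE_FAST z → z=11. Stack: []
LOAD_FAST_LOAD_FAST a,b → push 10,11. Stack: [10, 11]
BINARY_OP // → 10 // 11 = 0. Stack: [0]
LOAD_CONST → push 5. Stack: [0, 5]
BINARY_OP % → 0 % 5 = 0. Stack: [0]
STORE_FAST s → s=0. Stack: []
LOAD_FAST_LOAD_FAST b,a → push 11,10. Stack: [11, 10]
BINARY_OP ^ → 11 ^ 10 = 1. Stack: [1]
STORE_FAST m → m=1. Stack: []
LOAD_FAST z → push 11. Stack: [11]
LOAD_CONST → push 3. Stack: [11, 3]
BINARY_OP >> → 11 >> 3 = 1. Stack: [1]
STORE_FAST y → y=1. Stack: []
LOAD_CONST → push -11. Stack: [-11]
STORE_FAST z → z=-11. Stack: []
LOAD_CONST → push 5. Stack: [5]
LOAD_FAST z → push -11. Stack: [5, -11]
BINARY_OP - → 5 - -11 = 16. Stack: [16]
STORE_FAST r → r=16. Stack: []
LOAD_FAST r → push 16. Stack: [16]
RETURN_VALUE → return 16.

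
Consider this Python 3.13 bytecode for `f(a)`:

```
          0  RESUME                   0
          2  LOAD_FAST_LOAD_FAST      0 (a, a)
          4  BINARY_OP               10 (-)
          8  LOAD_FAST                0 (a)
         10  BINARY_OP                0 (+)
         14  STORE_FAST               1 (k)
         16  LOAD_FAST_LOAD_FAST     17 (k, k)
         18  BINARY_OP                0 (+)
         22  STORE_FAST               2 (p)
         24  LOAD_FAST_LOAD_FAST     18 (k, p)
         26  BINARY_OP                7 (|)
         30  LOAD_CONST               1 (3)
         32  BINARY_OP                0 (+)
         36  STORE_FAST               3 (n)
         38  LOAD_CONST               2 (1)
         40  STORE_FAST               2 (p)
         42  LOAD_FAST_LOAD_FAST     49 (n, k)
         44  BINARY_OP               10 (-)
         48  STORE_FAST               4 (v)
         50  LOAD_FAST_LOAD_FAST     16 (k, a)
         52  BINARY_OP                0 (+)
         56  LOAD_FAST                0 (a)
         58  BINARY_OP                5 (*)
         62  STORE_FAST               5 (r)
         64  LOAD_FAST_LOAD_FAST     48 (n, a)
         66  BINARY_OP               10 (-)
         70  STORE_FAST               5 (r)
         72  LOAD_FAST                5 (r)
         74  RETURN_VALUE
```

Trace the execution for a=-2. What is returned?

3

LOAD_FAST_LOAD_FAST a,a → push -2,-2. Stack: [-2, -2]
BINARY_OP - → -2 - -2 = 0. Stack: [0]
LOAD_FAST a → push -2. Stack: [0, -2]
BINARY_OP + → 0 + -2 = -2. Stack: [-2]
STORE_FAST k → k=-2. Stack: []
LOAD_FAST_LOAD_FAST k,k → push -2,-2. Stack: [-2, -2]
BINARY_OP + → -2 + -2 = -4. Stack: [-4]
STORE_FAST p → p=-4. Stack: []
LOAD_FAST_LOAD_FAST k,p → push -2,-4. Stack: [-2, -4]
BINARY_OP | → -2 | -4 = -2. Stack: [-2]
LOAD_CONST → push 3. Stack: [-2, 3]
BINARY_OP + → -2 + 3 = 1. Stack: [1]
STORE_FAST n → n=1. Stack: []
LOAD_CONST → push 1. Stack: [1]
STORE_FAST p → p=1. Stack: []
LOAD_FAST_LOAD_FAST n,k → push 1,-2. Stack: [1, -2]
BINARY_OP - → 1 - -2 = 3. Stack: [3]
STORE_FAST v → v=3. Stack: []
LOAD_FAST_LOAD_FAST k,a → push -2,-2. Stack: [-2, -2]
BINARY_OP + → -2 + -2 = -4. Stack: [-4]
LOAD_FAST a → push -2. Stack: [-4, -2]
BINARY_OP * → -4 * -2 = 8. Stack: [8]
STORE_FAST r → r=8. Stack: []
LOAD_FAST_LOAD_FAST n,a → push 1,-2. Stack: [1, -2]
BINARY_OP - → 1 - -2 = 3. Stack: [3]
STORE_FAST r → r=3. Stack: []
LOAD_FAST r → push 3. Stack: [3]
RETURN_VALUE → return 3.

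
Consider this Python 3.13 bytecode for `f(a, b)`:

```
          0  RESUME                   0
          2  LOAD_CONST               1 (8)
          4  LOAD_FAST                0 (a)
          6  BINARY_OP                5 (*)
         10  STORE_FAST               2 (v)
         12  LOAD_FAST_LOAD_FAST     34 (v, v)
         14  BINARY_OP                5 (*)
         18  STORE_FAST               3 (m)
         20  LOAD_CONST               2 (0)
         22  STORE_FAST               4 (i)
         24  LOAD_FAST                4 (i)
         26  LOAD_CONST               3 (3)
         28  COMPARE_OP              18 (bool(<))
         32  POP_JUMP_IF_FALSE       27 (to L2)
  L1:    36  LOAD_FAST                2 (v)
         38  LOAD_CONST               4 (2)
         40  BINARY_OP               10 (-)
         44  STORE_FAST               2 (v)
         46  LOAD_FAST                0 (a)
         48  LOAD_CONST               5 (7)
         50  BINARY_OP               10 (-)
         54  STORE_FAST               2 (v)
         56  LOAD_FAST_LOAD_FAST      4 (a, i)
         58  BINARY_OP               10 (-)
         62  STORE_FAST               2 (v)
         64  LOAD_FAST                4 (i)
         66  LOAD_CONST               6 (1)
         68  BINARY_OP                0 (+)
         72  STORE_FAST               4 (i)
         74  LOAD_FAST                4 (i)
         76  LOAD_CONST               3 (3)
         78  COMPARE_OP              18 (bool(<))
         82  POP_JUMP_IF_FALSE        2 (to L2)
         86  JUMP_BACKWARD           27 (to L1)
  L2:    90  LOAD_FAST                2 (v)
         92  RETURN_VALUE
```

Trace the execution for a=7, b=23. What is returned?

LOAD_CONST → push 8
LOAD_FAST a → push 7
BINARY_OP * → 8 * 7 = 56
STORE_FAST v → v=56
LOAD_FAST_LOAD_FAST v,v → push 56,56
BINARY_OP * → 56 * 56 = 3136
STORE_FAST m → m=3136
LOAD_CONST → push 0
STORE_FAST i → i=0
LOAD_FAST i → push 0
LOAD_CONST → push 3
COMPARE_OP bool(<) → 0 vs 3 = True
POP_JUMP_IF_FALSE → pop True; no jump
LOAD_FAST v → push 56
LOAD_CONST → push 2
BINARY_OP - → 56 - 2 = 54
STORE_FAST v → v=54
LOAD_FAST a → push 7
LOAD_CONST → push 7
BINARY_OP - → 7 - 7 = 0
STORE_FAST v → v=0
LOAD_FAST_LOAD_FAST a,i → push 7,0
BINARY_OP - → 7 - 0 = 7
STORE_FAST v → v=7
LOAD_FAST i → push 0
LOAD_CONST → push 1
BINARY_OP + → 0 + 1 = 1
STORE_FAST i → i=1
LOAD_FAST i → push 1
LOAD_CONST → push 3
COMPARE_OP bool(<) → 1 vs 3 = True
POP_JUMP_IF_FALSE → pop True; no jump
LOAD_FAST v → push 7
LOAD_CONST → push 2
BINARY_OP - → 7 - 2 = 5
STORE_FAST v → v=5
LOAD_FAST a → push 7
LOAD_CONST → push 7
BINARY_OP - → 7 - 7 = 0
STORE_FAST v → v=0
LOAD_FAST_LOAD_FAST a,i → push 7,1
BINARY_OP - → 7 - 1 = 6
STORE_FAST v → v=6
LOAD_FAST i → push 1
LOAD_CONST → push 1
BINARY_OP + → 1 + 1 = 2
STORE_FAST i → i=2
LOAD_FAST i → push 2
LOAD_CONST → push 3
COMPARE_OP bool(<) → 2 vs 3 = True
POP_JUMP_IF_FALSE → pop True; no jump
LOAD_FAST v → push 6
LOAD_CONST → push 2
BINARY_OP - → 6 - 2 = 4
STORE_FAST v → v=4
LOAD_FAST a → push 7
LOAD_CONST → push 7
BINARY_OP - → 7 - 7 = 0
STORE_FAST v → v=0
LOAD_FAST_LOAD_FAST a,i → push 7,2
BINARY_OP - → 7 - 2 = 5
STORE_FAST v → v=5
LOAD_FAST i → push 2
LOAD_CONST → push 1
BINARY_OP + → 2 + 1 = 3
STORE_FAST i → i=3
LOAD_FAST i → push 3
LOAD_CONST → push 3
COMPARE_OP bool(<) → 3 vs 3 = False
POP_JUMP_IF_FALSE → pop False; jump
LOAD_FAST v → push 5
RETURN_VALUE → return 5.

5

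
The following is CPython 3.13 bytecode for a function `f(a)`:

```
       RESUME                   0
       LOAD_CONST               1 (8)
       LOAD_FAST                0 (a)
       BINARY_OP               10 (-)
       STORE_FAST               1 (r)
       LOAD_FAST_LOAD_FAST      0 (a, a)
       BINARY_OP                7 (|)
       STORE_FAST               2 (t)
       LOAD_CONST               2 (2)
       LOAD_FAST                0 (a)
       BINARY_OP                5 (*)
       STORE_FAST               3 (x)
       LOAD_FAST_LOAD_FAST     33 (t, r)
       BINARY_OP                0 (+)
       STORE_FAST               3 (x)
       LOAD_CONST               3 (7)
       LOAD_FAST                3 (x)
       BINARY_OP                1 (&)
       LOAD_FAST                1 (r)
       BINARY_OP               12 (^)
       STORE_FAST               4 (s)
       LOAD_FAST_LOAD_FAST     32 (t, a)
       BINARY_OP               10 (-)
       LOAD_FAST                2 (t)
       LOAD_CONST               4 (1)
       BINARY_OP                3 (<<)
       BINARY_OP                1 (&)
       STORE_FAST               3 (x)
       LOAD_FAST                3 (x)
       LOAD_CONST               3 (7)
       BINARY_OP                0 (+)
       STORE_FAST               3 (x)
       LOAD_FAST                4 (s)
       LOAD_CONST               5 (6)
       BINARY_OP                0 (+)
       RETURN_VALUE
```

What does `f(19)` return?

-5

LOAD_CONST → push 8. Stack: [8]
LOAD_FAST a → push 19. Stack: [8, 19]
BINARY_OP - → 8 - 19 = -11. Stack: [-11]
STORE_FAST r → r=-11. Stack: []
LOAD_FAST_LOAD_FAST a,a → push 19,19. Stack: [19, 19]
BINARY_OP | → 19 | 19 = 19. Stack: [19]
STORE_FAST t → t=19. Stack: []
LOAD_CONST → push 2. Stack: [2]
LOAD_FAST a → push 19. Stack: [2, 19]
BINARY_OP * → 2 * 19 = 38. Stack: [38]
STORE_FAST x → x=38. Stack: []
LOAD_FAST_LOAD_FAST t,r → push 19,-11. Stack: [19, -11]
BINARY_OP + → 19 + -11 = 8. Stack: [8]
STORE_FAST x → x=8. Stack: []
LOAD_CONST → push 7. Stack: [7]
LOAD_FAST x → push 8. Stack: [7, 8]
BINARY_OP & → 7 & 8 = 0. Stack: [0]
LOAD_FAST r → push -11. Stack: [0, -11]
BINARY_OP ^ → 0 ^ -11 = -11. Stack: [-11]
STORE_FAST s → s=-11. Stack: []
LOAD_FAST_LOAD_FAST t,a → push 19,19. Stack: [19, 19]
BINARY_OP - → 19 - 19 = 0. Stack: [0]
LOAD_FAST t → push 19. Stack: [0, 19]
LOAD_CONST → push 1. Stack: [0, 19, 1]
BINARY_OP << → 19 << 1 = 38. Stack: [0, 38]
BINARY_OP & → 0 & 38 = 0. Stack: [0]
STORE_FAST x → x=0. Stack: []
LOAD_FAST x → push 0. Stack: [0]
LOAD_CONST → push 7. Stack: [0, 7]
BINARY_OP + → 0 + 7 = 7. Stack: [7]
STORE_FAST x → x=7. Stack: []
LOAD_FAST s → push -11. Stack: [-11]
LOAD_CONST → push 6. Stack: [-11, 6]
BINARY_OP + → -11 + 6 = -5. Stack: [-5]
RETURN_VALUE → return -5.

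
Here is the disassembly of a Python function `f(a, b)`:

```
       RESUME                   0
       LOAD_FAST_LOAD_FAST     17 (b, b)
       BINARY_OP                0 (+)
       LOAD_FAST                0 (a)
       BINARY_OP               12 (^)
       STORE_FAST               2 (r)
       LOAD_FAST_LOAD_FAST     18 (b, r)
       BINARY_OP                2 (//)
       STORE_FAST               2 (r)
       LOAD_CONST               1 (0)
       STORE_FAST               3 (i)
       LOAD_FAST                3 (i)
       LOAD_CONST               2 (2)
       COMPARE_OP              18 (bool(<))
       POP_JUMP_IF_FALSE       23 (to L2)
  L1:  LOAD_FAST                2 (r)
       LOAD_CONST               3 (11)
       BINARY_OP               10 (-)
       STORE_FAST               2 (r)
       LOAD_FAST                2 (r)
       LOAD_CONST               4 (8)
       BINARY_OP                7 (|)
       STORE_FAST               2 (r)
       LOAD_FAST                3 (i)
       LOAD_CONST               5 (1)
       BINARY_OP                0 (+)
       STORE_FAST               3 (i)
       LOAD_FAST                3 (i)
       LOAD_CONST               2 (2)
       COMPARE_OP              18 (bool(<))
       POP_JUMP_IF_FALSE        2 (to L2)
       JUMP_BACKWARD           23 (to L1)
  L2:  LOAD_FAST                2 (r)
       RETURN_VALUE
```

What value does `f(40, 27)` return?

-6

LOAD_FAST_LOAD_FAST b,b → push 27,27. Stack: [27, 27]
BINARY_OP + → 27 + 27 = 54. Stack: [54]
LOAD_FAST a → push 40. Stack: [54, 40]
BINARY_OP ^ → 54 ^ 40 = 30. Stack: [30]
STORE_FAST r → r=30. Stack: []
LOAD_FAST_LOAD_FAST b,r → push 27,30. Stack: [27, 30]
BINARY_OP // → 27 // 30 = 0. Stack: [0]
STORE_FAST r → r=0. Stack: []
LOAD_CONST → push 0. Stack: [0]
STORE_FAST i → i=0. Stack: []
LOAD_FAST i → push 0. Stack: [0]
LOAD_CONST → push 2. Stack: [0, 2]
COMPARE_OP bool(<) → 0 vs 2 = True. Stack: [True]
POP_JUMP_IF_FALSE → pop True; no jump. Stack: []
LOAD_FAST r → push 0. Stack: [0]
LOAD_CONST → push 11. Stack: [0, 11]
BINARY_OP - → 0 - 11 = -11. Stack: [-11]
STORE_FAST r → r=-11. Stack: []
LOAD_FAST r → push -11. Stack: [-11]
LOAD_CONST → push 8. Stack: [-11, 8]
BINARY_OP | → -11 | 8 = -3. Stack: [-3]
STORE_FAST r → r=-3. Stack: []
LOAD_FAST i → push 0. Stack: [0]
LOAD_CONST → push 1. Stack: [0, 1]
BINARY_OP + → 0 + 1 = 1. Stack: [1]
STORE_FAST i → i=1. Stack: []
LOAD_FAST i → push 1. Stack: [1]
LOAD_CONST → push 2. Stack: [1, 2]
COMPARE_OP bool(<) → 1 vs 2 = True. Stack: [True]
POP_JUMP_IF_FALSE → pop True; no jump. Stack: []
LOAD_FAST r → push -3. Stack: [-3]
LOAD_CONST → push 11. Stack: [-3, 11]
BINARY_OP - → -3 - 11 = -14. Stack: [-14]
STORE_FAST r → r=-14. Stack: []
LOAD_FAST r → push -14. Stack: [-14]
LOAD_CONST → push 8. Stack: [-14, 8]
BINARY_OP | → -14 | 8 = -6. Stack: [-6]
STORE_FAST r → r=-6. Stack: []
LOAD_FAST i → push 1. Stack: [1]
LOAD_CONST → push 1. Stack: [1, 1]
BINARY_OP + → 1 + 1 = 2. Stack: [2]
STORE_FAST i → i=2. Stack: []
LOAD_FAST i → push 2. Stack: [2]
LOAD_CONST → push 2. Stack: [2, 2]
COMPARE_OP bool(<) → 2 vs 2 = False. Stack: [False]
POP_JUMP_IF_FALSE → pop False; jump. Stack: []
LOAD_FAST r → push -6. Stack: [-6]
RETURN_VALUE → return -6.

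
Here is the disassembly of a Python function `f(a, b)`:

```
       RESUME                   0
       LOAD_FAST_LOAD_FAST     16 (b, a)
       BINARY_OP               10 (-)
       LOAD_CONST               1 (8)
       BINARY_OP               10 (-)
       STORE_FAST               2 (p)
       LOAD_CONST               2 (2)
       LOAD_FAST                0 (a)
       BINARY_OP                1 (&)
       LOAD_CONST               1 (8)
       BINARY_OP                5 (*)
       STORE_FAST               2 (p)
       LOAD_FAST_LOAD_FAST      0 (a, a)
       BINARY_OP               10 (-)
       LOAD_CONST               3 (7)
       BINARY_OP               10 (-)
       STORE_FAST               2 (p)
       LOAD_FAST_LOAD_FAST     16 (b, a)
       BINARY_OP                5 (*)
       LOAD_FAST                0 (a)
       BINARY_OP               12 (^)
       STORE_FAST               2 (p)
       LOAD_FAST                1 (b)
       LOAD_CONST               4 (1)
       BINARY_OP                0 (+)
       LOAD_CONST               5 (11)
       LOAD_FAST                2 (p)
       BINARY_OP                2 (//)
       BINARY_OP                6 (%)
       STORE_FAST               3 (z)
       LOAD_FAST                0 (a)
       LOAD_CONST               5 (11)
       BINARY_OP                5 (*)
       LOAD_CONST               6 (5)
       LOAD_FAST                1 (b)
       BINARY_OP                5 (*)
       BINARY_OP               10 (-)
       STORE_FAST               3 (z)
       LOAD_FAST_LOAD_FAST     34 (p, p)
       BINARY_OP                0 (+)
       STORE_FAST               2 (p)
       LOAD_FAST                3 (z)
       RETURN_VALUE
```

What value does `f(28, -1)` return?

313

LOAD_FAST_LOAD_FAST b,a → push -1,28. Stack: [-1, 28]
BINARY_OP - → -1 - 28 = -29. Stack: [-29]
LOAD_CONST → push 8. Stack: [-29, 8]
BINARY_OP - → -29 - 8 = -37. Stack: [-37]
STORE_FAST p → p=-37. Stack: []
LOAD_CONST → push 2. Stack: [2]
LOAD_FAST a → push 28. Stack: [2, 28]
BINARY_OP & → 2 & 28 = 0. Stack: [0]
LOAD_CONST → push 8. Stack: [0, 8]
BINARY_OP * → 0 * 8 = 0. Stack: [0]
STORE_FAST p → p=0. Stack: []
LOAD_FAST_LOAD_FAST a,a → push 28,28. Stack: [28, 28]
BINARY_OP - → 28 - 28 = 0. Stack: [0]
LOAD_CONST → push 7. Stack: [0, 7]
BINARY_OP - → 0 - 7 = -7. Stack: [-7]
STORE_FAST p → p=-7. Stack: []
LOAD_FAST_LOAD_FAST b,a → push -1,28. Stack: [-1, 28]
BINARY_OP * → -1 * 28 = -28. Stack: [-28]
LOAD_FAST a → push 28. Stack: [-28, 28]
BINARY_OP ^ → -28 ^ 28 = -8. Stack: [-8]
STORE_FAST p → p=-8. Stack: []
LOAD_FAST b → push -1. Stack: [-1]
LOAD_CONST → push 1. Stack: [-1, 1]
BINARY_OP + → -1 + 1 = 0. Stack: [0]
LOAD_CONST → push 11. Stack: [0, 11]
LOAD_FAST p → push -8. Stack: [0, 11, -8]
BINARY_OP // → 11 // -8 = -2. Stack: [0, -2]
BINARY_OP % → 0 % -2 = 0. Stack: [0]
STORE_FAST z → z=0. Stack: []
LOAD_FAST a → push 28. Stack: [28]
LOAD_CONST → push 11. Stack: [28, 11]
BINARY_OP * → 28 * 11 = 308. Stack: [308]
LOAD_CONST → push 5. Stack: [308, 5]
LOAD_FAST b → push -1. Stack: [308, 5, -1]
BINARY_OP * → 5 * -1 = -5. Stack: [308, -5]
BINARY_OP - → 308 - -5 = 313. Stack: [313]
STORE_FAST z → z=313. Stack: []
LOAD_FAST_LOAD_FAST p,p → push -8,-8. Stack: [-8, -8]
BINARY_OP + → -8 + -8 = -16. Stack: [-16]
STORE_FAST p → p=-16. Stack: []
LOAD_FAST z → push 313. Stack: [313]
RETURN_VALUE → return 313.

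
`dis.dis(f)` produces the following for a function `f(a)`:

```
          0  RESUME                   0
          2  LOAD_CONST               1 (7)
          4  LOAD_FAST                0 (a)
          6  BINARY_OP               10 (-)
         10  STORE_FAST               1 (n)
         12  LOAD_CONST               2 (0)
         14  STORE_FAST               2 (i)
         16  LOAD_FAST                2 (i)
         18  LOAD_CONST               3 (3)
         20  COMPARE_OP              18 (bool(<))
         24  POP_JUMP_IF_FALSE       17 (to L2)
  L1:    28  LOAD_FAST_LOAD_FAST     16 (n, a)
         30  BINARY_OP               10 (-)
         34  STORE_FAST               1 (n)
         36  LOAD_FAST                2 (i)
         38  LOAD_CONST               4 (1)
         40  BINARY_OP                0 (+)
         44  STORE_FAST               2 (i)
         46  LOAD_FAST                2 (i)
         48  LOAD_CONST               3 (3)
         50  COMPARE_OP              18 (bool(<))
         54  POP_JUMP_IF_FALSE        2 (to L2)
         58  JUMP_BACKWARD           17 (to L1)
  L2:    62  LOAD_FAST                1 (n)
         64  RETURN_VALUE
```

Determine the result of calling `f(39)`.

-149

LOAD_CONST → push 7. Stack: [7]
LOAD_FAST a → push 39. Stack: [7, 39]
BINARY_OP - → 7 - 39 = -32. Stack: [-32]
STORE_FAST n → n=-32. Stack: []
LOAD_CONST → push 0. Stack: [0]
STORE_FAST i → i=0. Stack: []
LOAD_FAST i → push 0. Stack: [0]
LOAD_CONST → push 3. Stack: [0, 3]
COMPARE_OP bool(<) → 0 vs 3 = True. Stack: [True]
POP_JUMP_IF_FALSE → pop True; no jump. Stack: []
LOAD_FAST_LOAD_FAST n,a → push -32,39. Stack: [-32, 39]
BINARY_OP - → -32 - 39 = -71. Stack: [-71]
STORE_FAST n → n=-71. Stack: []
LOAD_FAST i → push 0. Stack: [0]
LOAD_CONST → push 1. Stack: [0, 1]
BINARY_OP + → 0 + 1 = 1. Stack: [1]
STORE_FAST i → i=1. Stack: []
LOAD_FAST i → push 1. Stack: [1]
LOAD_CONST → push 3. Stack: [1, 3]
COMPARE_OP bool(<) → 1 vs 3 = True. Stack: [True]
POP_JUMP_IF_FALSE → pop True; no jump. Stack: []
LOAD_FAST_LOAD_FAST n,a → push -71,39. Stack: [-71, 39]
BINARY_OP - → -71 - 39 = -110. Stack: [-110]
STORE_FAST n → n=-110. Stack: []
LOAD_FAST i → push 1. Stack: [1]
LOAD_CONST → push 1. Stack: [1, 1]
BINARY_OP + → 1 + 1 = 2. Stack: [2]
STORE_FAST i → i=2. Stack: []
LOAD_FAST i → push 2. Stack: [2]
LOAD_CONST → push 3. Stack: [2, 3]
COMPARE_OP bool(<) → 2 vs 3 = True. Stack: [True]
POP_JUMP_IF_FALSE → pop True; no jump. Stack: []
LOAD_FAST_LOAD_FAST n,a → push -110,39. Stack: [-110, 39]
BINARY_OP - → -110 - 39 = -149. Stack: [-149]
STORE_FAST n → n=-149. Stack: []
LOAD_FAST i → push 2. Stack: [2]
LOAD_CONST → push 1. Stack: [2, 1]
BINARY_OP + → 2 + 1 = 3. Stack: [3]
STORE_FAST i → i=3. Stack: []
LOAD_FAST i → push 3. Stack: [3]
LOAD_CONST → push 3. Stack: [3, 3]
COMPARE_OP bool(<) → 3 vs 3 = False. Stack: [False]
POP_JUMP_IF_FALSE → pop False; jump. Stack: []
LOAD_FAST n → push -149. Stack: [-149]
RETURN_VALUE → return -149.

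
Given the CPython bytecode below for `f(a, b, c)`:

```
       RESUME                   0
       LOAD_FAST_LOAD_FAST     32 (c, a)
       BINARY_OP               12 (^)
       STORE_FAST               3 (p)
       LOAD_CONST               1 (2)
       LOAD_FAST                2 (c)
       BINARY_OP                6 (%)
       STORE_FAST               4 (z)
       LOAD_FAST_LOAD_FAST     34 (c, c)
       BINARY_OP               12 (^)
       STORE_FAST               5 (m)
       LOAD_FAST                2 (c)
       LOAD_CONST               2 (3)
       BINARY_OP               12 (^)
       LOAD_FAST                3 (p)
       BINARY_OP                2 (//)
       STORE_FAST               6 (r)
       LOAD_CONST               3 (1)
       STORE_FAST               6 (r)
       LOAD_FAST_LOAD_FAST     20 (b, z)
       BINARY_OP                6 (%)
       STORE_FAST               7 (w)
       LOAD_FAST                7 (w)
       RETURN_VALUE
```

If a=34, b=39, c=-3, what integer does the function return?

0

LOAD_FAST_LOAD_FAST c,a → push -3,34. Stack: [-3, 34]
BINARY_OP ^ → -3 ^ 34 = -33. Stack: [-33]
STORE_FAST p → p=-33. Stack: []
LOAD_CONST → push 2. Stack: [2]
LOAD_FAST c → push -3. Stack: [2, -3]
BINARY_OP % → 2 % -3 = -1. Stack: [-1]
STORE_FAST z → z=-1. Stack: []
LOAD_FAST_LOAD_FAST c,c → push -3,-3. Stack: [-3, -3]
BINARY_OP ^ → -3 ^ -3 = 0. Stack: [0]
STORE_FAST m → m=0. Stack: []
LOAD_FAST c → push -3. Stack: [-3]
LOAD_CONST → push 3. Stack: [-3, 3]
BINARY_OP ^ → -3 ^ 3 = -2. Stack: [-2]
LOAD_FAST p → push -33. Stack: [-2, -33]
BINARY_OP // → -2 // -33 = 0. Stack: [0]
STORE_FAST r → r=0. Stack: []
LOAD_CONST → push 1. Stack: [1]
STORE_FAST r → r=1. Stack: []
LOAD_FAST_LOAD_FAST b,z → push 39,-1. Stack: [39, -1]
BINARY_OP % → 39 % -1 = 0. Stack: [0]
STORE_FAST w → w=0. Stack: []
LOAD_FAST w → push 0. Stack: [0]
RETURN_VALUE → return 0.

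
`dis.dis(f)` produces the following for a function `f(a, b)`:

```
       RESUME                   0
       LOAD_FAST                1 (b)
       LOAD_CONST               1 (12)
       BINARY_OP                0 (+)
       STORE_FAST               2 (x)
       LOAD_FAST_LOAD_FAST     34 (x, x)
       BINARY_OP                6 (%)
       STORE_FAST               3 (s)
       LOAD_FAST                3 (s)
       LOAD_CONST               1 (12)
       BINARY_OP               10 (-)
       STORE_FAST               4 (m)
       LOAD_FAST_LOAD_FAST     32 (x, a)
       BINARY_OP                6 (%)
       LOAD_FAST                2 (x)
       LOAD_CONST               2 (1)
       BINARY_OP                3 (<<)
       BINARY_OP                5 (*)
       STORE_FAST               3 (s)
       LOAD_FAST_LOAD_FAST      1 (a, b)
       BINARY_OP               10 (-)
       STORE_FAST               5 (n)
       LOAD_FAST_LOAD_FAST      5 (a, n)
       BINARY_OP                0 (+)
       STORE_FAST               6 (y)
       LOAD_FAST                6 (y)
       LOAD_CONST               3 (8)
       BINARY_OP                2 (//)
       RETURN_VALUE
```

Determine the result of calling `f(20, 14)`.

3

LOAD_FAST b → push 14. Stack: [14]
LOAD_CONST → push 12. Stack: [14, 12]
BINARY_OP + → 14 + 12 = 26. Stack: [26]
STORE_FAST x → x=26. Stack: []
LOAD_FAST_LOAD_FAST x,x → push 26,26. Stack: [26, 26]
BINARY_OP % → 26 % 26 = 0. Stack: [0]
STORE_FAST s → s=0. Stack: []
LOAD_FAST s → push 0. Stack: [0]
LOAD_CONST → push 12. Stack: [0, 12]
BINARY_OP - → 0 - 12 = -12. Stack: [-12]
STORE_FAST m → m=-12. Stack: []
LOAD_FAST_LOAD_FAST x,a → push 26,20. Stack: [26, 20]
BINARY_OP % → 26 % 20 = 6. Stack: [6]
LOAD_FAST x → push 26. Stack: [6, 26]
LOAD_CONST → push 1. Stack: [6, 26, 1]
BINARY_OP << → 26 << 1 = 52. Stack: [6, 52]
BINARY_OP * → 6 * 52 = 312. Stack: [312]
STORE_FAST s → s=312. Stack: []
LOAD_FAST_LOAD_FAST a,b → push 20,14. Stack: [20, 14]
BINARY_OP - → 20 - 14 = 6. Stack: [6]
STORE_FAST n → n=6. Stack: []
LOAD_FAST_LOAD_FAST a,n → push 20,6. Stack: [20, 6]
BINARY_OP + → 20 + 6 = 26. Stack: [26]
STORE_FAST y → y=26. Stack: []
LOAD_FAST y → push 26. Stack: [26]
LOAD_CONST → push 8. Stack: [26, 8]
BINARY_OP // → 26 // 8 = 3. Stack: [3]
RETURN_VALUE → return 3.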